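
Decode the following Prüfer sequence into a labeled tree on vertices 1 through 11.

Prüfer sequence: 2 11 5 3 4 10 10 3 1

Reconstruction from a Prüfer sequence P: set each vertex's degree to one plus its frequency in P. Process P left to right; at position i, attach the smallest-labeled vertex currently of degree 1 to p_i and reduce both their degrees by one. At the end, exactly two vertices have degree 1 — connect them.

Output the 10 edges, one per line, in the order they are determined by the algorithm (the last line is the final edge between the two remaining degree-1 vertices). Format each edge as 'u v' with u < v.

Answer: 2 6
2 11
5 7
3 5
4 8
4 10
9 10
3 10
1 3
1 11

Derivation:
Initial degrees: {1:2, 2:2, 3:3, 4:2, 5:2, 6:1, 7:1, 8:1, 9:1, 10:3, 11:2}
Step 1: smallest deg-1 vertex = 6, p_1 = 2. Add edge {2,6}. Now deg[6]=0, deg[2]=1.
Step 2: smallest deg-1 vertex = 2, p_2 = 11. Add edge {2,11}. Now deg[2]=0, deg[11]=1.
Step 3: smallest deg-1 vertex = 7, p_3 = 5. Add edge {5,7}. Now deg[7]=0, deg[5]=1.
Step 4: smallest deg-1 vertex = 5, p_4 = 3. Add edge {3,5}. Now deg[5]=0, deg[3]=2.
Step 5: smallest deg-1 vertex = 8, p_5 = 4. Add edge {4,8}. Now deg[8]=0, deg[4]=1.
Step 6: smallest deg-1 vertex = 4, p_6 = 10. Add edge {4,10}. Now deg[4]=0, deg[10]=2.
Step 7: smallest deg-1 vertex = 9, p_7 = 10. Add edge {9,10}. Now deg[9]=0, deg[10]=1.
Step 8: smallest deg-1 vertex = 10, p_8 = 3. Add edge {3,10}. Now deg[10]=0, deg[3]=1.
Step 9: smallest deg-1 vertex = 3, p_9 = 1. Add edge {1,3}. Now deg[3]=0, deg[1]=1.
Final: two remaining deg-1 vertices are 1, 11. Add edge {1,11}.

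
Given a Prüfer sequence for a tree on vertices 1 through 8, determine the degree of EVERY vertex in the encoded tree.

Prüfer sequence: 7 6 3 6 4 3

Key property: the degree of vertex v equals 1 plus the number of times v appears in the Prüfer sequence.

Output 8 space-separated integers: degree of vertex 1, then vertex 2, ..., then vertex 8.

p_1 = 7: count[7] becomes 1
p_2 = 6: count[6] becomes 1
p_3 = 3: count[3] becomes 1
p_4 = 6: count[6] becomes 2
p_5 = 4: count[4] becomes 1
p_6 = 3: count[3] becomes 2
Degrees (1 + count): deg[1]=1+0=1, deg[2]=1+0=1, deg[3]=1+2=3, deg[4]=1+1=2, deg[5]=1+0=1, deg[6]=1+2=3, deg[7]=1+1=2, deg[8]=1+0=1

Answer: 1 1 3 2 1 3 2 1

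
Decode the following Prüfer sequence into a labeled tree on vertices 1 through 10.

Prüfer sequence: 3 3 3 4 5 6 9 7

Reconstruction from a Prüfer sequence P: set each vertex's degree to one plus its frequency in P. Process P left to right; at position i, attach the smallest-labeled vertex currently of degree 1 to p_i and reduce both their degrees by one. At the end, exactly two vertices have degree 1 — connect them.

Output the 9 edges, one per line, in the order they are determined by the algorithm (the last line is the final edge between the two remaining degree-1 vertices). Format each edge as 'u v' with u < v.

Initial degrees: {1:1, 2:1, 3:4, 4:2, 5:2, 6:2, 7:2, 8:1, 9:2, 10:1}
Step 1: smallest deg-1 vertex = 1, p_1 = 3. Add edge {1,3}. Now deg[1]=0, deg[3]=3.
Step 2: smallest deg-1 vertex = 2, p_2 = 3. Add edge {2,3}. Now deg[2]=0, deg[3]=2.
Step 3: smallest deg-1 vertex = 8, p_3 = 3. Add edge {3,8}. Now deg[8]=0, deg[3]=1.
Step 4: smallest deg-1 vertex = 3, p_4 = 4. Add edge {3,4}. Now deg[3]=0, deg[4]=1.
Step 5: smallest deg-1 vertex = 4, p_5 = 5. Add edge {4,5}. Now deg[4]=0, deg[5]=1.
Step 6: smallest deg-1 vertex = 5, p_6 = 6. Add edge {5,6}. Now deg[5]=0, deg[6]=1.
Step 7: smallest deg-1 vertex = 6, p_7 = 9. Add edge {6,9}. Now deg[6]=0, deg[9]=1.
Step 8: smallest deg-1 vertex = 9, p_8 = 7. Add edge {7,9}. Now deg[9]=0, deg[7]=1.
Final: two remaining deg-1 vertices are 7, 10. Add edge {7,10}.

Answer: 1 3
2 3
3 8
3 4
4 5
5 6
6 9
7 9
7 10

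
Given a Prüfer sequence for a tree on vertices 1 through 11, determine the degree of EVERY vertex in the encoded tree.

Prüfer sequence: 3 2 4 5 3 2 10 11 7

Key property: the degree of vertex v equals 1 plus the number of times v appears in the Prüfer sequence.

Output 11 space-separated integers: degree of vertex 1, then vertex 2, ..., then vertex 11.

Answer: 1 3 3 2 2 1 2 1 1 2 2

Derivation:
p_1 = 3: count[3] becomes 1
p_2 = 2: count[2] becomes 1
p_3 = 4: count[4] becomes 1
p_4 = 5: count[5] becomes 1
p_5 = 3: count[3] becomes 2
p_6 = 2: count[2] becomes 2
p_7 = 10: count[10] becomes 1
p_8 = 11: count[11] becomes 1
p_9 = 7: count[7] becomes 1
Degrees (1 + count): deg[1]=1+0=1, deg[2]=1+2=3, deg[3]=1+2=3, deg[4]=1+1=2, deg[5]=1+1=2, deg[6]=1+0=1, deg[7]=1+1=2, deg[8]=1+0=1, deg[9]=1+0=1, deg[10]=1+1=2, deg[11]=1+1=2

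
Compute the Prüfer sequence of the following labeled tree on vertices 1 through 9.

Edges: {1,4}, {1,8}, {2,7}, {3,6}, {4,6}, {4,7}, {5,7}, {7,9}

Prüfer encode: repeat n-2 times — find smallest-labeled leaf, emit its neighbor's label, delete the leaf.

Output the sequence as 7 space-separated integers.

Step 1: leaves = {2,3,5,8,9}. Remove smallest leaf 2, emit neighbor 7.
Step 2: leaves = {3,5,8,9}. Remove smallest leaf 3, emit neighbor 6.
Step 3: leaves = {5,6,8,9}. Remove smallest leaf 5, emit neighbor 7.
Step 4: leaves = {6,8,9}. Remove smallest leaf 6, emit neighbor 4.
Step 5: leaves = {8,9}. Remove smallest leaf 8, emit neighbor 1.
Step 6: leaves = {1,9}. Remove smallest leaf 1, emit neighbor 4.
Step 7: leaves = {4,9}. Remove smallest leaf 4, emit neighbor 7.
Done: 2 vertices remain (7, 9). Sequence = [7 6 7 4 1 4 7]

Answer: 7 6 7 4 1 4 7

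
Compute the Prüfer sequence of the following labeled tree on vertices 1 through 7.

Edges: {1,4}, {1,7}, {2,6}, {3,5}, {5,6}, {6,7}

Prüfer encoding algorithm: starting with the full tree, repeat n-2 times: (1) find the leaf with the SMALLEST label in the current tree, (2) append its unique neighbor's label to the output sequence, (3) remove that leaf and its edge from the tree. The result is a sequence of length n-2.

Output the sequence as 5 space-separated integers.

Answer: 6 5 1 7 6

Derivation:
Step 1: leaves = {2,3,4}. Remove smallest leaf 2, emit neighbor 6.
Step 2: leaves = {3,4}. Remove smallest leaf 3, emit neighbor 5.
Step 3: leaves = {4,5}. Remove smallest leaf 4, emit neighbor 1.
Step 4: leaves = {1,5}. Remove smallest leaf 1, emit neighbor 7.
Step 5: leaves = {5,7}. Remove smallest leaf 5, emit neighbor 6.
Done: 2 vertices remain (6, 7). Sequence = [6 5 1 7 6]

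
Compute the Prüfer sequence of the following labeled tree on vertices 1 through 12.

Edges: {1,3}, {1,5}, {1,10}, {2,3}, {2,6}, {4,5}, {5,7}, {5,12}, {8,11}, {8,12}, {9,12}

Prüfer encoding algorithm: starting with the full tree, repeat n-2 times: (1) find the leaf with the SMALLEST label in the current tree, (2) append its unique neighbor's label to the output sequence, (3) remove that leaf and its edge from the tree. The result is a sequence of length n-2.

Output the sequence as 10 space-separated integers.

Answer: 5 2 3 1 5 12 1 5 12 8

Derivation:
Step 1: leaves = {4,6,7,9,10,11}. Remove smallest leaf 4, emit neighbor 5.
Step 2: leaves = {6,7,9,10,11}. Remove smallest leaf 6, emit neighbor 2.
Step 3: leaves = {2,7,9,10,11}. Remove smallest leaf 2, emit neighbor 3.
Step 4: leaves = {3,7,9,10,11}. Remove smallest leaf 3, emit neighbor 1.
Step 5: leaves = {7,9,10,11}. Remove smallest leaf 7, emit neighbor 5.
Step 6: leaves = {9,10,11}. Remove smallest leaf 9, emit neighbor 12.
Step 7: leaves = {10,11}. Remove smallest leaf 10, emit neighbor 1.
Step 8: leaves = {1,11}. Remove smallest leaf 1, emit neighbor 5.
Step 9: leaves = {5,11}. Remove smallest leaf 5, emit neighbor 12.
Step 10: leaves = {11,12}. Remove smallest leaf 11, emit neighbor 8.
Done: 2 vertices remain (8, 12). Sequence = [5 2 3 1 5 12 1 5 12 8]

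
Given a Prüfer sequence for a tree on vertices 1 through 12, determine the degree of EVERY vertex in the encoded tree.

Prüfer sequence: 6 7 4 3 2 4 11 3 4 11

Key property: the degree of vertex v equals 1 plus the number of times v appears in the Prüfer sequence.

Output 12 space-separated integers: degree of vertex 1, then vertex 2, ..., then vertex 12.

p_1 = 6: count[6] becomes 1
p_2 = 7: count[7] becomes 1
p_3 = 4: count[4] becomes 1
p_4 = 3: count[3] becomes 1
p_5 = 2: count[2] becomes 1
p_6 = 4: count[4] becomes 2
p_7 = 11: count[11] becomes 1
p_8 = 3: count[3] becomes 2
p_9 = 4: count[4] becomes 3
p_10 = 11: count[11] becomes 2
Degrees (1 + count): deg[1]=1+0=1, deg[2]=1+1=2, deg[3]=1+2=3, deg[4]=1+3=4, deg[5]=1+0=1, deg[6]=1+1=2, deg[7]=1+1=2, deg[8]=1+0=1, deg[9]=1+0=1, deg[10]=1+0=1, deg[11]=1+2=3, deg[12]=1+0=1

Answer: 1 2 3 4 1 2 2 1 1 1 3 1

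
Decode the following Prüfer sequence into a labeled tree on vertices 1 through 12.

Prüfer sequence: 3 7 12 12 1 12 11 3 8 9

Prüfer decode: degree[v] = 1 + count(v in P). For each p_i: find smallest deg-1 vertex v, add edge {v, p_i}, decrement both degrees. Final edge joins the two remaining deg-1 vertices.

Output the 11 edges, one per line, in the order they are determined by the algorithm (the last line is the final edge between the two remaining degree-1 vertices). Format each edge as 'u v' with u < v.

Answer: 2 3
4 7
5 12
6 12
1 7
1 12
10 11
3 11
3 8
8 9
9 12

Derivation:
Initial degrees: {1:2, 2:1, 3:3, 4:1, 5:1, 6:1, 7:2, 8:2, 9:2, 10:1, 11:2, 12:4}
Step 1: smallest deg-1 vertex = 2, p_1 = 3. Add edge {2,3}. Now deg[2]=0, deg[3]=2.
Step 2: smallest deg-1 vertex = 4, p_2 = 7. Add edge {4,7}. Now deg[4]=0, deg[7]=1.
Step 3: smallest deg-1 vertex = 5, p_3 = 12. Add edge {5,12}. Now deg[5]=0, deg[12]=3.
Step 4: smallest deg-1 vertex = 6, p_4 = 12. Add edge {6,12}. Now deg[6]=0, deg[12]=2.
Step 5: smallest deg-1 vertex = 7, p_5 = 1. Add edge {1,7}. Now deg[7]=0, deg[1]=1.
Step 6: smallest deg-1 vertex = 1, p_6 = 12. Add edge {1,12}. Now deg[1]=0, deg[12]=1.
Step 7: smallest deg-1 vertex = 10, p_7 = 11. Add edge {10,11}. Now deg[10]=0, deg[11]=1.
Step 8: smallest deg-1 vertex = 11, p_8 = 3. Add edge {3,11}. Now deg[11]=0, deg[3]=1.
Step 9: smallest deg-1 vertex = 3, p_9 = 8. Add edge {3,8}. Now deg[3]=0, deg[8]=1.
Step 10: smallest deg-1 vertex = 8, p_10 = 9. Add edge {8,9}. Now deg[8]=0, deg[9]=1.
Final: two remaining deg-1 vertices are 9, 12. Add edge {9,12}.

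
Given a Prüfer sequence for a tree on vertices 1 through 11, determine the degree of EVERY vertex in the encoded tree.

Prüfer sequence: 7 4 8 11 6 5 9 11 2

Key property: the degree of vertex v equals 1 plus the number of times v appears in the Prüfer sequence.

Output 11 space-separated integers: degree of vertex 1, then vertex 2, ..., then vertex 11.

Answer: 1 2 1 2 2 2 2 2 2 1 3

Derivation:
p_1 = 7: count[7] becomes 1
p_2 = 4: count[4] becomes 1
p_3 = 8: count[8] becomes 1
p_4 = 11: count[11] becomes 1
p_5 = 6: count[6] becomes 1
p_6 = 5: count[5] becomes 1
p_7 = 9: count[9] becomes 1
p_8 = 11: count[11] becomes 2
p_9 = 2: count[2] becomes 1
Degrees (1 + count): deg[1]=1+0=1, deg[2]=1+1=2, deg[3]=1+0=1, deg[4]=1+1=2, deg[5]=1+1=2, deg[6]=1+1=2, deg[7]=1+1=2, deg[8]=1+1=2, deg[9]=1+1=2, deg[10]=1+0=1, deg[11]=1+2=3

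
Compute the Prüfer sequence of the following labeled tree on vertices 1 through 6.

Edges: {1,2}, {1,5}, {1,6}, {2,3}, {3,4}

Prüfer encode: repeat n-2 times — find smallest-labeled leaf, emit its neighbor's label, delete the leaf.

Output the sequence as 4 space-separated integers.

Answer: 3 2 1 1

Derivation:
Step 1: leaves = {4,5,6}. Remove smallest leaf 4, emit neighbor 3.
Step 2: leaves = {3,5,6}. Remove smallest leaf 3, emit neighbor 2.
Step 3: leaves = {2,5,6}. Remove smallest leaf 2, emit neighbor 1.
Step 4: leaves = {5,6}. Remove smallest leaf 5, emit neighbor 1.
Done: 2 vertices remain (1, 6). Sequence = [3 2 1 1]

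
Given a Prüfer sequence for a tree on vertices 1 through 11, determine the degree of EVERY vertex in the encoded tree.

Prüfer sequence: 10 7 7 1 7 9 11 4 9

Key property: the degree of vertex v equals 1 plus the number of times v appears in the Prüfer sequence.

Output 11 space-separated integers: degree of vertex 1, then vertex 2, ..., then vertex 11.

Answer: 2 1 1 2 1 1 4 1 3 2 2

Derivation:
p_1 = 10: count[10] becomes 1
p_2 = 7: count[7] becomes 1
p_3 = 7: count[7] becomes 2
p_4 = 1: count[1] becomes 1
p_5 = 7: count[7] becomes 3
p_6 = 9: count[9] becomes 1
p_7 = 11: count[11] becomes 1
p_8 = 4: count[4] becomes 1
p_9 = 9: count[9] becomes 2
Degrees (1 + count): deg[1]=1+1=2, deg[2]=1+0=1, deg[3]=1+0=1, deg[4]=1+1=2, deg[5]=1+0=1, deg[6]=1+0=1, deg[7]=1+3=4, deg[8]=1+0=1, deg[9]=1+2=3, deg[10]=1+1=2, deg[11]=1+1=2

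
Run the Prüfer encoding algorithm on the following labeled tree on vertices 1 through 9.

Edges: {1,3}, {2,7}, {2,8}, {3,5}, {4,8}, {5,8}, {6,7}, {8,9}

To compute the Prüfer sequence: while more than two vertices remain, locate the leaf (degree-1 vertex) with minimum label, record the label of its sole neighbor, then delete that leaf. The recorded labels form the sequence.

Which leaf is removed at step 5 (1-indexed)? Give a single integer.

Step 1: current leaves = {1,4,6,9}. Remove leaf 1 (neighbor: 3).
Step 2: current leaves = {3,4,6,9}. Remove leaf 3 (neighbor: 5).
Step 3: current leaves = {4,5,6,9}. Remove leaf 4 (neighbor: 8).
Step 4: current leaves = {5,6,9}. Remove leaf 5 (neighbor: 8).
Step 5: current leaves = {6,9}. Remove leaf 6 (neighbor: 7).

Answer: 6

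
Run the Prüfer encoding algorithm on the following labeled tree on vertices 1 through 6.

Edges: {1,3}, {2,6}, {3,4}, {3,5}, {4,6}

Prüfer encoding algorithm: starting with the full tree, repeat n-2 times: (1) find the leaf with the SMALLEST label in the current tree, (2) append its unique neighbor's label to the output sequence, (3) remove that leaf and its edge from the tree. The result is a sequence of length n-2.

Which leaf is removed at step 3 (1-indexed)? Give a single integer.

Step 1: current leaves = {1,2,5}. Remove leaf 1 (neighbor: 3).
Step 2: current leaves = {2,5}. Remove leaf 2 (neighbor: 6).
Step 3: current leaves = {5,6}. Remove leaf 5 (neighbor: 3).

Answer: 5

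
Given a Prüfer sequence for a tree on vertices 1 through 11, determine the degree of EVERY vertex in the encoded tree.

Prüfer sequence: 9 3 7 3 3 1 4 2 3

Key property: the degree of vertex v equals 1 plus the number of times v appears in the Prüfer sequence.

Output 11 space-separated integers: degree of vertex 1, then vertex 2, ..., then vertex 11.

p_1 = 9: count[9] becomes 1
p_2 = 3: count[3] becomes 1
p_3 = 7: count[7] becomes 1
p_4 = 3: count[3] becomes 2
p_5 = 3: count[3] becomes 3
p_6 = 1: count[1] becomes 1
p_7 = 4: count[4] becomes 1
p_8 = 2: count[2] becomes 1
p_9 = 3: count[3] becomes 4
Degrees (1 + count): deg[1]=1+1=2, deg[2]=1+1=2, deg[3]=1+4=5, deg[4]=1+1=2, deg[5]=1+0=1, deg[6]=1+0=1, deg[7]=1+1=2, deg[8]=1+0=1, deg[9]=1+1=2, deg[10]=1+0=1, deg[11]=1+0=1

Answer: 2 2 5 2 1 1 2 1 2 1 1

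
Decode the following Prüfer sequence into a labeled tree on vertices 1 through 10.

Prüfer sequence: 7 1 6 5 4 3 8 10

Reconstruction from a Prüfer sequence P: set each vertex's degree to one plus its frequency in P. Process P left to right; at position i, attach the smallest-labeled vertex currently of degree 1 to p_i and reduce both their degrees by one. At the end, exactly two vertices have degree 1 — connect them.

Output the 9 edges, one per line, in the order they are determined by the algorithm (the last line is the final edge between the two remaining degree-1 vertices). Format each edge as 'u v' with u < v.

Answer: 2 7
1 7
1 6
5 6
4 5
3 4
3 8
8 10
9 10

Derivation:
Initial degrees: {1:2, 2:1, 3:2, 4:2, 5:2, 6:2, 7:2, 8:2, 9:1, 10:2}
Step 1: smallest deg-1 vertex = 2, p_1 = 7. Add edge {2,7}. Now deg[2]=0, deg[7]=1.
Step 2: smallest deg-1 vertex = 7, p_2 = 1. Add edge {1,7}. Now deg[7]=0, deg[1]=1.
Step 3: smallest deg-1 vertex = 1, p_3 = 6. Add edge {1,6}. Now deg[1]=0, deg[6]=1.
Step 4: smallest deg-1 vertex = 6, p_4 = 5. Add edge {5,6}. Now deg[6]=0, deg[5]=1.
Step 5: smallest deg-1 vertex = 5, p_5 = 4. Add edge {4,5}. Now deg[5]=0, deg[4]=1.
Step 6: smallest deg-1 vertex = 4, p_6 = 3. Add edge {3,4}. Now deg[4]=0, deg[3]=1.
Step 7: smallest deg-1 vertex = 3, p_7 = 8. Add edge {3,8}. Now deg[3]=0, deg[8]=1.
Step 8: smallest deg-1 vertex = 8, p_8 = 10. Add edge {8,10}. Now deg[8]=0, deg[10]=1.
Final: two remaining deg-1 vertices are 9, 10. Add edge {9,10}.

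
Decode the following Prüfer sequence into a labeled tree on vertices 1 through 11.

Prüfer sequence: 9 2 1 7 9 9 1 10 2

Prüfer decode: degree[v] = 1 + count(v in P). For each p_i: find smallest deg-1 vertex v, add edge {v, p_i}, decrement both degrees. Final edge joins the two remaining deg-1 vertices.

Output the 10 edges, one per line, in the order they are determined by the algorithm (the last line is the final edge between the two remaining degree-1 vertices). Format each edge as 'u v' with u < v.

Answer: 3 9
2 4
1 5
6 7
7 9
8 9
1 9
1 10
2 10
2 11

Derivation:
Initial degrees: {1:3, 2:3, 3:1, 4:1, 5:1, 6:1, 7:2, 8:1, 9:4, 10:2, 11:1}
Step 1: smallest deg-1 vertex = 3, p_1 = 9. Add edge {3,9}. Now deg[3]=0, deg[9]=3.
Step 2: smallest deg-1 vertex = 4, p_2 = 2. Add edge {2,4}. Now deg[4]=0, deg[2]=2.
Step 3: smallest deg-1 vertex = 5, p_3 = 1. Add edge {1,5}. Now deg[5]=0, deg[1]=2.
Step 4: smallest deg-1 vertex = 6, p_4 = 7. Add edge {6,7}. Now deg[6]=0, deg[7]=1.
Step 5: smallest deg-1 vertex = 7, p_5 = 9. Add edge {7,9}. Now deg[7]=0, deg[9]=2.
Step 6: smallest deg-1 vertex = 8, p_6 = 9. Add edge {8,9}. Now deg[8]=0, deg[9]=1.
Step 7: smallest deg-1 vertex = 9, p_7 = 1. Add edge {1,9}. Now deg[9]=0, deg[1]=1.
Step 8: smallest deg-1 vertex = 1, p_8 = 10. Add edge {1,10}. Now deg[1]=0, deg[10]=1.
Step 9: smallest deg-1 vertex = 10, p_9 = 2. Add edge {2,10}. Now deg[10]=0, deg[2]=1.
Final: two remaining deg-1 vertices are 2, 11. Add edge {2,11}.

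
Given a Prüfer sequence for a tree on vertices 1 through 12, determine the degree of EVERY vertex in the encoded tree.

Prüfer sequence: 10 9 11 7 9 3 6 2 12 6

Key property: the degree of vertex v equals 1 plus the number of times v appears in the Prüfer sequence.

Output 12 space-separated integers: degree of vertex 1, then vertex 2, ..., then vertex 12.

p_1 = 10: count[10] becomes 1
p_2 = 9: count[9] becomes 1
p_3 = 11: count[11] becomes 1
p_4 = 7: count[7] becomes 1
p_5 = 9: count[9] becomes 2
p_6 = 3: count[3] becomes 1
p_7 = 6: count[6] becomes 1
p_8 = 2: count[2] becomes 1
p_9 = 12: count[12] becomes 1
p_10 = 6: count[6] becomes 2
Degrees (1 + count): deg[1]=1+0=1, deg[2]=1+1=2, deg[3]=1+1=2, deg[4]=1+0=1, deg[5]=1+0=1, deg[6]=1+2=3, deg[7]=1+1=2, deg[8]=1+0=1, deg[9]=1+2=3, deg[10]=1+1=2, deg[11]=1+1=2, deg[12]=1+1=2

Answer: 1 2 2 1 1 3 2 1 3 2 2 2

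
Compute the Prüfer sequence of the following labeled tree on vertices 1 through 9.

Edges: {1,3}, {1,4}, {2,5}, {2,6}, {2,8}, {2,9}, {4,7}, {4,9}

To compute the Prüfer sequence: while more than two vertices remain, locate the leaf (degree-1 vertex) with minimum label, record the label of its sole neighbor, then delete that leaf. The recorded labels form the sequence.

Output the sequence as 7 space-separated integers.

Answer: 1 4 2 2 4 9 2

Derivation:
Step 1: leaves = {3,5,6,7,8}. Remove smallest leaf 3, emit neighbor 1.
Step 2: leaves = {1,5,6,7,8}. Remove smallest leaf 1, emit neighbor 4.
Step 3: leaves = {5,6,7,8}. Remove smallest leaf 5, emit neighbor 2.
Step 4: leaves = {6,7,8}. Remove smallest leaf 6, emit neighbor 2.
Step 5: leaves = {7,8}. Remove smallest leaf 7, emit neighbor 4.
Step 6: leaves = {4,8}. Remove smallest leaf 4, emit neighbor 9.
Step 7: leaves = {8,9}. Remove smallest leaf 8, emit neighbor 2.
Done: 2 vertices remain (2, 9). Sequence = [1 4 2 2 4 9 2]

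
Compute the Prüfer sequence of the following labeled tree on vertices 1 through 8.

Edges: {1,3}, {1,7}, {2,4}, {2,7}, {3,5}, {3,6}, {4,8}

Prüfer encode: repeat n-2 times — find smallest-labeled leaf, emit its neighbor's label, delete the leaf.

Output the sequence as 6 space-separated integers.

Answer: 3 3 1 7 2 4

Derivation:
Step 1: leaves = {5,6,8}. Remove smallest leaf 5, emit neighbor 3.
Step 2: leaves = {6,8}. Remove smallest leaf 6, emit neighbor 3.
Step 3: leaves = {3,8}. Remove smallest leaf 3, emit neighbor 1.
Step 4: leaves = {1,8}. Remove smallest leaf 1, emit neighbor 7.
Step 5: leaves = {7,8}. Remove smallest leaf 7, emit neighbor 2.
Step 6: leaves = {2,8}. Remove smallest leaf 2, emit neighbor 4.
Done: 2 vertices remain (4, 8). Sequence = [3 3 1 7 2 4]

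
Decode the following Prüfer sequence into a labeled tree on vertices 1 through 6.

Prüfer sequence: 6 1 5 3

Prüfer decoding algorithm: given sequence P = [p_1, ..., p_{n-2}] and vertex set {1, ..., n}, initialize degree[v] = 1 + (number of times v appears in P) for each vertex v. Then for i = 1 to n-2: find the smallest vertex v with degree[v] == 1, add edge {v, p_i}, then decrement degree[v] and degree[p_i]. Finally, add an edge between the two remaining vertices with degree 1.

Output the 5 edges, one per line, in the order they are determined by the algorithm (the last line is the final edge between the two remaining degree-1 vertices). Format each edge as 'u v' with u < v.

Answer: 2 6
1 4
1 5
3 5
3 6

Derivation:
Initial degrees: {1:2, 2:1, 3:2, 4:1, 5:2, 6:2}
Step 1: smallest deg-1 vertex = 2, p_1 = 6. Add edge {2,6}. Now deg[2]=0, deg[6]=1.
Step 2: smallest deg-1 vertex = 4, p_2 = 1. Add edge {1,4}. Now deg[4]=0, deg[1]=1.
Step 3: smallest deg-1 vertex = 1, p_3 = 5. Add edge {1,5}. Now deg[1]=0, deg[5]=1.
Step 4: smallest deg-1 vertex = 5, p_4 = 3. Add edge {3,5}. Now deg[5]=0, deg[3]=1.
Final: two remaining deg-1 vertices are 3, 6. Add edge {3,6}.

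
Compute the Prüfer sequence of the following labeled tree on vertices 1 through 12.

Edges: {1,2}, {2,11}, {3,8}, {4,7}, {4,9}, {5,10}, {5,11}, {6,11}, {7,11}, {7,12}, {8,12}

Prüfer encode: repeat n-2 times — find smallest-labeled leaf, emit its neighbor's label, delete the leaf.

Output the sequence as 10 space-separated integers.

Answer: 2 11 8 11 12 4 7 5 11 7

Derivation:
Step 1: leaves = {1,3,6,9,10}. Remove smallest leaf 1, emit neighbor 2.
Step 2: leaves = {2,3,6,9,10}. Remove smallest leaf 2, emit neighbor 11.
Step 3: leaves = {3,6,9,10}. Remove smallest leaf 3, emit neighbor 8.
Step 4: leaves = {6,8,9,10}. Remove smallest leaf 6, emit neighbor 11.
Step 5: leaves = {8,9,10}. Remove smallest leaf 8, emit neighbor 12.
Step 6: leaves = {9,10,12}. Remove smallest leaf 9, emit neighbor 4.
Step 7: leaves = {4,10,12}. Remove smallest leaf 4, emit neighbor 7.
Step 8: leaves = {10,12}. Remove smallest leaf 10, emit neighbor 5.
Step 9: leaves = {5,12}. Remove smallest leaf 5, emit neighbor 11.
Step 10: leaves = {11,12}. Remove smallest leaf 11, emit neighbor 7.
Done: 2 vertices remain (7, 12). Sequence = [2 11 8 11 12 4 7 5 11 7]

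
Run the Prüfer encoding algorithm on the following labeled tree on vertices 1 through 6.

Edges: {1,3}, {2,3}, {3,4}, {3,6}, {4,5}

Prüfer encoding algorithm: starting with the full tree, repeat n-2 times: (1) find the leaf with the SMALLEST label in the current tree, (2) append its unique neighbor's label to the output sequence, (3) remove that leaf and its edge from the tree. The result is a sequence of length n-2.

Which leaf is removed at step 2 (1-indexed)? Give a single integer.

Answer: 2

Derivation:
Step 1: current leaves = {1,2,5,6}. Remove leaf 1 (neighbor: 3).
Step 2: current leaves = {2,5,6}. Remove leaf 2 (neighbor: 3).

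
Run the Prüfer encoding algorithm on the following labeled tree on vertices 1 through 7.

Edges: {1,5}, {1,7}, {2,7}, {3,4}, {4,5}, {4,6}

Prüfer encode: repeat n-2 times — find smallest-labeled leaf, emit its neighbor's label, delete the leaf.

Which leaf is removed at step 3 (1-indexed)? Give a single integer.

Step 1: current leaves = {2,3,6}. Remove leaf 2 (neighbor: 7).
Step 2: current leaves = {3,6,7}. Remove leaf 3 (neighbor: 4).
Step 3: current leaves = {6,7}. Remove leaf 6 (neighbor: 4).

Answer: 6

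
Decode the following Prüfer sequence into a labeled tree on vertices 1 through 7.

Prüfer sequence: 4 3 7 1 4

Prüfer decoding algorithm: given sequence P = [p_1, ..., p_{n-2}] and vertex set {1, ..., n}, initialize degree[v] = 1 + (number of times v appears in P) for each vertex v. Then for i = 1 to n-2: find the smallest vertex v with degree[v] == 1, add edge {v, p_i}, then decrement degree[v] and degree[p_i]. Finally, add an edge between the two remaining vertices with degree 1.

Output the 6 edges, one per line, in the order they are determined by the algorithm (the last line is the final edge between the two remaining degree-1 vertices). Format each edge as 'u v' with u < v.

Answer: 2 4
3 5
3 7
1 6
1 4
4 7

Derivation:
Initial degrees: {1:2, 2:1, 3:2, 4:3, 5:1, 6:1, 7:2}
Step 1: smallest deg-1 vertex = 2, p_1 = 4. Add edge {2,4}. Now deg[2]=0, deg[4]=2.
Step 2: smallest deg-1 vertex = 5, p_2 = 3. Add edge {3,5}. Now deg[5]=0, deg[3]=1.
Step 3: smallest deg-1 vertex = 3, p_3 = 7. Add edge {3,7}. Now deg[3]=0, deg[7]=1.
Step 4: smallest deg-1 vertex = 6, p_4 = 1. Add edge {1,6}. Now deg[6]=0, deg[1]=1.
Step 5: smallest deg-1 vertex = 1, p_5 = 4. Add edge {1,4}. Now deg[1]=0, deg[4]=1.
Final: two remaining deg-1 vertices are 4, 7. Add edge {4,7}.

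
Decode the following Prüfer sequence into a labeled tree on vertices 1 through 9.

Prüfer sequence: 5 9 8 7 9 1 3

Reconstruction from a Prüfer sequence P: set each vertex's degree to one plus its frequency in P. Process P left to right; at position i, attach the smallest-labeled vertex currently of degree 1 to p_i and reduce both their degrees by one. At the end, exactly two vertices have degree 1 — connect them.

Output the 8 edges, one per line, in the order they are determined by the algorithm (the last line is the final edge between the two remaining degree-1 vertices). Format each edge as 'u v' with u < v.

Answer: 2 5
4 9
5 8
6 7
7 9
1 8
1 3
3 9

Derivation:
Initial degrees: {1:2, 2:1, 3:2, 4:1, 5:2, 6:1, 7:2, 8:2, 9:3}
Step 1: smallest deg-1 vertex = 2, p_1 = 5. Add edge {2,5}. Now deg[2]=0, deg[5]=1.
Step 2: smallest deg-1 vertex = 4, p_2 = 9. Add edge {4,9}. Now deg[4]=0, deg[9]=2.
Step 3: smallest deg-1 vertex = 5, p_3 = 8. Add edge {5,8}. Now deg[5]=0, deg[8]=1.
Step 4: smallest deg-1 vertex = 6, p_4 = 7. Add edge {6,7}. Now deg[6]=0, deg[7]=1.
Step 5: smallest deg-1 vertex = 7, p_5 = 9. Add edge {7,9}. Now deg[7]=0, deg[9]=1.
Step 6: smallest deg-1 vertex = 8, p_6 = 1. Add edge {1,8}. Now deg[8]=0, deg[1]=1.
Step 7: smallest deg-1 vertex = 1, p_7 = 3. Add edge {1,3}. Now deg[1]=0, deg[3]=1.
Final: two remaining deg-1 vertices are 3, 9. Add edge {3,9}.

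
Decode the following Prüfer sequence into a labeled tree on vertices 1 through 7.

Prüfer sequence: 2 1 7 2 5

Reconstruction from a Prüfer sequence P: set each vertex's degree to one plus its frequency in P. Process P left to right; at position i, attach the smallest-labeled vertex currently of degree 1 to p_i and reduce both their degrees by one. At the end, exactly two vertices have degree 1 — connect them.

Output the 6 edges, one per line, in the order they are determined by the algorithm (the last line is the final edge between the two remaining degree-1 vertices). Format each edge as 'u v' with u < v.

Initial degrees: {1:2, 2:3, 3:1, 4:1, 5:2, 6:1, 7:2}
Step 1: smallest deg-1 vertex = 3, p_1 = 2. Add edge {2,3}. Now deg[3]=0, deg[2]=2.
Step 2: smallest deg-1 vertex = 4, p_2 = 1. Add edge {1,4}. Now deg[4]=0, deg[1]=1.
Step 3: smallest deg-1 vertex = 1, p_3 = 7. Add edge {1,7}. Now deg[1]=0, deg[7]=1.
Step 4: smallest deg-1 vertex = 6, p_4 = 2. Add edge {2,6}. Now deg[6]=0, deg[2]=1.
Step 5: smallest deg-1 vertex = 2, p_5 = 5. Add edge {2,5}. Now deg[2]=0, deg[5]=1.
Final: two remaining deg-1 vertices are 5, 7. Add edge {5,7}.

Answer: 2 3
1 4
1 7
2 6
2 5
5 7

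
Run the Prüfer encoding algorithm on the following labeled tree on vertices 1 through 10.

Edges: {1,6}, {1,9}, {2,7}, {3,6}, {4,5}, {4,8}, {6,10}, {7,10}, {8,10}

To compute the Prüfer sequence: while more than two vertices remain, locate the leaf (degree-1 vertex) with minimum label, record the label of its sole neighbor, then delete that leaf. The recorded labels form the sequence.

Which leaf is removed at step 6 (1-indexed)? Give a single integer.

Step 1: current leaves = {2,3,5,9}. Remove leaf 2 (neighbor: 7).
Step 2: current leaves = {3,5,7,9}. Remove leaf 3 (neighbor: 6).
Step 3: current leaves = {5,7,9}. Remove leaf 5 (neighbor: 4).
Step 4: current leaves = {4,7,9}. Remove leaf 4 (neighbor: 8).
Step 5: current leaves = {7,8,9}. Remove leaf 7 (neighbor: 10).
Step 6: current leaves = {8,9}. Remove leaf 8 (neighbor: 10).

Answer: 8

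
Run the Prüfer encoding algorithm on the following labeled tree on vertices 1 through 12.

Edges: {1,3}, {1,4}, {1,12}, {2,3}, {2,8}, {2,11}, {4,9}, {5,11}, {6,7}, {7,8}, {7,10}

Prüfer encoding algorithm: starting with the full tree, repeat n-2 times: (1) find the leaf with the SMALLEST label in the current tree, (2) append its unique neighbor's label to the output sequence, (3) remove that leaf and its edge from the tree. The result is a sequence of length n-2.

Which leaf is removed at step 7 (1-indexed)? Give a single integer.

Step 1: current leaves = {5,6,9,10,12}. Remove leaf 5 (neighbor: 11).
Step 2: current leaves = {6,9,10,11,12}. Remove leaf 6 (neighbor: 7).
Step 3: current leaves = {9,10,11,12}. Remove leaf 9 (neighbor: 4).
Step 4: current leaves = {4,10,11,12}. Remove leaf 4 (neighbor: 1).
Step 5: current leaves = {10,11,12}. Remove leaf 10 (neighbor: 7).
Step 6: current leaves = {7,11,12}. Remove leaf 7 (neighbor: 8).
Step 7: current leaves = {8,11,12}. Remove leaf 8 (neighbor: 2).

Answer: 8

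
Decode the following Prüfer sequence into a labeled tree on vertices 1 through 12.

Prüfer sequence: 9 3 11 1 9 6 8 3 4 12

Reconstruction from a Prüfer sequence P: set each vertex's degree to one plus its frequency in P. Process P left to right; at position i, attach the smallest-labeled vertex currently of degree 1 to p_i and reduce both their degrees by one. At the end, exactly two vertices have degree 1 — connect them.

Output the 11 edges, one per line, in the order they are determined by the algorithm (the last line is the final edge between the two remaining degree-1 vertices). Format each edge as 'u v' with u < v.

Answer: 2 9
3 5
7 11
1 10
1 9
6 9
6 8
3 8
3 4
4 12
11 12

Derivation:
Initial degrees: {1:2, 2:1, 3:3, 4:2, 5:1, 6:2, 7:1, 8:2, 9:3, 10:1, 11:2, 12:2}
Step 1: smallest deg-1 vertex = 2, p_1 = 9. Add edge {2,9}. Now deg[2]=0, deg[9]=2.
Step 2: smallest deg-1 vertex = 5, p_2 = 3. Add edge {3,5}. Now deg[5]=0, deg[3]=2.
Step 3: smallest deg-1 vertex = 7, p_3 = 11. Add edge {7,11}. Now deg[7]=0, deg[11]=1.
Step 4: smallest deg-1 vertex = 10, p_4 = 1. Add edge {1,10}. Now deg[10]=0, deg[1]=1.
Step 5: smallest deg-1 vertex = 1, p_5 = 9. Add edge {1,9}. Now deg[1]=0, deg[9]=1.
Step 6: smallest deg-1 vertex = 9, p_6 = 6. Add edge {6,9}. Now deg[9]=0, deg[6]=1.
Step 7: smallest deg-1 vertex = 6, p_7 = 8. Add edge {6,8}. Now deg[6]=0, deg[8]=1.
Step 8: smallest deg-1 vertex = 8, p_8 = 3. Add edge {3,8}. Now deg[8]=0, deg[3]=1.
Step 9: smallest deg-1 vertex = 3, p_9 = 4. Add edge {3,4}. Now deg[3]=0, deg[4]=1.
Step 10: smallest deg-1 vertex = 4, p_10 = 12. Add edge {4,12}. Now deg[4]=0, deg[12]=1.
Final: two remaining deg-1 vertices are 11, 12. Add edge {11,12}.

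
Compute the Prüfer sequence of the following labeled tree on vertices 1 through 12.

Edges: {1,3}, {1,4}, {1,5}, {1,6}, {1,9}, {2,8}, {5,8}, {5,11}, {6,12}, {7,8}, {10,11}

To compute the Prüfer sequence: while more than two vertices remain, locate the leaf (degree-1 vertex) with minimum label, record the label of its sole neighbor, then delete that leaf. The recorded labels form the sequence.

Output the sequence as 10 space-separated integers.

Answer: 8 1 1 8 5 1 11 5 1 6

Derivation:
Step 1: leaves = {2,3,4,7,9,10,12}. Remove smallest leaf 2, emit neighbor 8.
Step 2: leaves = {3,4,7,9,10,12}. Remove smallest leaf 3, emit neighbor 1.
Step 3: leaves = {4,7,9,10,12}. Remove smallest leaf 4, emit neighbor 1.
Step 4: leaves = {7,9,10,12}. Remove smallest leaf 7, emit neighbor 8.
Step 5: leaves = {8,9,10,12}. Remove smallest leaf 8, emit neighbor 5.
Step 6: leaves = {9,10,12}. Remove smallest leaf 9, emit neighbor 1.
Step 7: leaves = {10,12}. Remove smallest leaf 10, emit neighbor 11.
Step 8: leaves = {11,12}. Remove smallest leaf 11, emit neighbor 5.
Step 9: leaves = {5,12}. Remove smallest leaf 5, emit neighbor 1.
Step 10: leaves = {1,12}. Remove smallest leaf 1, emit neighbor 6.
Done: 2 vertices remain (6, 12). Sequence = [8 1 1 8 5 1 11 5 1 6]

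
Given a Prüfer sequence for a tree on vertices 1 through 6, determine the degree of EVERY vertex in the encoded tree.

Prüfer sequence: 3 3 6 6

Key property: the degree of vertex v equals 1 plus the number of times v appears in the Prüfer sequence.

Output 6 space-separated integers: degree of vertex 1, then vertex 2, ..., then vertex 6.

p_1 = 3: count[3] becomes 1
p_2 = 3: count[3] becomes 2
p_3 = 6: count[6] becomes 1
p_4 = 6: count[6] becomes 2
Degrees (1 + count): deg[1]=1+0=1, deg[2]=1+0=1, deg[3]=1+2=3, deg[4]=1+0=1, deg[5]=1+0=1, deg[6]=1+2=3

Answer: 1 1 3 1 1 3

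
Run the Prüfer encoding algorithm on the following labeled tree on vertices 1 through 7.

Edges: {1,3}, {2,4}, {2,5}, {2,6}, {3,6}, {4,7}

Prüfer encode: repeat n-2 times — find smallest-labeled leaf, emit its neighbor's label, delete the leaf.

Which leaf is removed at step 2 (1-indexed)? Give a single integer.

Answer: 3

Derivation:
Step 1: current leaves = {1,5,7}. Remove leaf 1 (neighbor: 3).
Step 2: current leaves = {3,5,7}. Remove leaf 3 (neighbor: 6).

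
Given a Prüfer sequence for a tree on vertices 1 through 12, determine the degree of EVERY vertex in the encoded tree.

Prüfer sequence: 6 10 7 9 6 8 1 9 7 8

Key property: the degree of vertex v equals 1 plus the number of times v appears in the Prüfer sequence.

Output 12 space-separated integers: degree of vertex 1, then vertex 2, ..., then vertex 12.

Answer: 2 1 1 1 1 3 3 3 3 2 1 1

Derivation:
p_1 = 6: count[6] becomes 1
p_2 = 10: count[10] becomes 1
p_3 = 7: count[7] becomes 1
p_4 = 9: count[9] becomes 1
p_5 = 6: count[6] becomes 2
p_6 = 8: count[8] becomes 1
p_7 = 1: count[1] becomes 1
p_8 = 9: count[9] becomes 2
p_9 = 7: count[7] becomes 2
p_10 = 8: count[8] becomes 2
Degrees (1 + count): deg[1]=1+1=2, deg[2]=1+0=1, deg[3]=1+0=1, deg[4]=1+0=1, deg[5]=1+0=1, deg[6]=1+2=3, deg[7]=1+2=3, deg[8]=1+2=3, deg[9]=1+2=3, deg[10]=1+1=2, deg[11]=1+0=1, deg[12]=1+0=1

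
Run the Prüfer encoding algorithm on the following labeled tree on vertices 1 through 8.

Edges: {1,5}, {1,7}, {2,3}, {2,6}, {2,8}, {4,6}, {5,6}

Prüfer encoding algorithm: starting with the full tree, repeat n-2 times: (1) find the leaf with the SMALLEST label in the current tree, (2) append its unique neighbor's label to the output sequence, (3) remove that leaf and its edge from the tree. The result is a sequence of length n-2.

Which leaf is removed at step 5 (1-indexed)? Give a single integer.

Step 1: current leaves = {3,4,7,8}. Remove leaf 3 (neighbor: 2).
Step 2: current leaves = {4,7,8}. Remove leaf 4 (neighbor: 6).
Step 3: current leaves = {7,8}. Remove leaf 7 (neighbor: 1).
Step 4: current leaves = {1,8}. Remove leaf 1 (neighbor: 5).
Step 5: current leaves = {5,8}. Remove leaf 5 (neighbor: 6).

Answer: 5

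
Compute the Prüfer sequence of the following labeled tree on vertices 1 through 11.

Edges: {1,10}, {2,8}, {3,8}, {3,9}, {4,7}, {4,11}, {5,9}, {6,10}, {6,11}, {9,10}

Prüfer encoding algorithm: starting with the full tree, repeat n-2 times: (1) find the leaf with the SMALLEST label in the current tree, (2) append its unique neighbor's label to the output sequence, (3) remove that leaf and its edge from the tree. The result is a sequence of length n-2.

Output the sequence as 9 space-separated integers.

Answer: 10 8 9 4 11 3 9 10 6

Derivation:
Step 1: leaves = {1,2,5,7}. Remove smallest leaf 1, emit neighbor 10.
Step 2: leaves = {2,5,7}. Remove smallest leaf 2, emit neighbor 8.
Step 3: leaves = {5,7,8}. Remove smallest leaf 5, emit neighbor 9.
Step 4: leaves = {7,8}. Remove smallest leaf 7, emit neighbor 4.
Step 5: leaves = {4,8}. Remove smallest leaf 4, emit neighbor 11.
Step 6: leaves = {8,11}. Remove smallest leaf 8, emit neighbor 3.
Step 7: leaves = {3,11}. Remove smallest leaf 3, emit neighbor 9.
Step 8: leaves = {9,11}. Remove smallest leaf 9, emit neighbor 10.
Step 9: leaves = {10,11}. Remove smallest leaf 10, emit neighbor 6.
Done: 2 vertices remain (6, 11). Sequence = [10 8 9 4 11 3 9 10 6]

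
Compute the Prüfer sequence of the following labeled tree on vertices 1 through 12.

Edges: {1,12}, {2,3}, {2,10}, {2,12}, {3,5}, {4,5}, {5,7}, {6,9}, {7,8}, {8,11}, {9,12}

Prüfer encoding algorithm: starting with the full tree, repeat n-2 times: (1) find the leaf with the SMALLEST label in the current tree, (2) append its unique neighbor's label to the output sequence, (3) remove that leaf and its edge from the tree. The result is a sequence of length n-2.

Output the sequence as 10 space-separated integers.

Step 1: leaves = {1,4,6,10,11}. Remove smallest leaf 1, emit neighbor 12.
Step 2: leaves = {4,6,10,11}. Remove smallest leaf 4, emit neighbor 5.
Step 3: leaves = {6,10,11}. Remove smallest leaf 6, emit neighbor 9.
Step 4: leaves = {9,10,11}. Remove smallest leaf 9, emit neighbor 12.
Step 5: leaves = {10,11,12}. Remove smallest leaf 10, emit neighbor 2.
Step 6: leaves = {11,12}. Remove smallest leaf 11, emit neighbor 8.
Step 7: leaves = {8,12}. Remove smallest leaf 8, emit neighbor 7.
Step 8: leaves = {7,12}. Remove smallest leaf 7, emit neighbor 5.
Step 9: leaves = {5,12}. Remove smallest leaf 5, emit neighbor 3.
Step 10: leaves = {3,12}. Remove smallest leaf 3, emit neighbor 2.
Done: 2 vertices remain (2, 12). Sequence = [12 5 9 12 2 8 7 5 3 2]

Answer: 12 5 9 12 2 8 7 5 3 2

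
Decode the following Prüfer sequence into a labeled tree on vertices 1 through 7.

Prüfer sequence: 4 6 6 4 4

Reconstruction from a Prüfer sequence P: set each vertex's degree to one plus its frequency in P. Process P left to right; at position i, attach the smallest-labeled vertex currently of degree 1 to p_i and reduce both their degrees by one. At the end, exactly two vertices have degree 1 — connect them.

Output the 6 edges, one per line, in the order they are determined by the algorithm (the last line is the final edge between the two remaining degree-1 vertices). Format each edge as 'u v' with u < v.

Initial degrees: {1:1, 2:1, 3:1, 4:4, 5:1, 6:3, 7:1}
Step 1: smallest deg-1 vertex = 1, p_1 = 4. Add edge {1,4}. Now deg[1]=0, deg[4]=3.
Step 2: smallest deg-1 vertex = 2, p_2 = 6. Add edge {2,6}. Now deg[2]=0, deg[6]=2.
Step 3: smallest deg-1 vertex = 3, p_3 = 6. Add edge {3,6}. Now deg[3]=0, deg[6]=1.
Step 4: smallest deg-1 vertex = 5, p_4 = 4. Add edge {4,5}. Now deg[5]=0, deg[4]=2.
Step 5: smallest deg-1 vertex = 6, p_5 = 4. Add edge {4,6}. Now deg[6]=0, deg[4]=1.
Final: two remaining deg-1 vertices are 4, 7. Add edge {4,7}.

Answer: 1 4
2 6
3 6
4 5
4 6
4 7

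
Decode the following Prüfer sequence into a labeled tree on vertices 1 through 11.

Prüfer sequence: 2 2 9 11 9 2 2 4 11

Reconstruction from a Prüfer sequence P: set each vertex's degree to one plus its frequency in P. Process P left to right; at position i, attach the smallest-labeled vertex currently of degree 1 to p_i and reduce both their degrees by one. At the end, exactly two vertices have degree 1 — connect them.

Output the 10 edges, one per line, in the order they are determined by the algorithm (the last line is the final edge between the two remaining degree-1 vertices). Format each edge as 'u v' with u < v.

Initial degrees: {1:1, 2:5, 3:1, 4:2, 5:1, 6:1, 7:1, 8:1, 9:3, 10:1, 11:3}
Step 1: smallest deg-1 vertex = 1, p_1 = 2. Add edge {1,2}. Now deg[1]=0, deg[2]=4.
Step 2: smallest deg-1 vertex = 3, p_2 = 2. Add edge {2,3}. Now deg[3]=0, deg[2]=3.
Step 3: smallest deg-1 vertex = 5, p_3 = 9. Add edge {5,9}. Now deg[5]=0, deg[9]=2.
Step 4: smallest deg-1 vertex = 6, p_4 = 11. Add edge {6,11}. Now deg[6]=0, deg[11]=2.
Step 5: smallest deg-1 vertex = 7, p_5 = 9. Add edge {7,9}. Now deg[7]=0, deg[9]=1.
Step 6: smallest deg-1 vertex = 8, p_6 = 2. Add edge {2,8}. Now deg[8]=0, deg[2]=2.
Step 7: smallest deg-1 vertex = 9, p_7 = 2. Add edge {2,9}. Now deg[9]=0, deg[2]=1.
Step 8: smallest deg-1 vertex = 2, p_8 = 4. Add edge {2,4}. Now deg[2]=0, deg[4]=1.
Step 9: smallest deg-1 vertex = 4, p_9 = 11. Add edge {4,11}. Now deg[4]=0, deg[11]=1.
Final: two remaining deg-1 vertices are 10, 11. Add edge {10,11}.

Answer: 1 2
2 3
5 9
6 11
7 9
2 8
2 9
2 4
4 11
10 11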